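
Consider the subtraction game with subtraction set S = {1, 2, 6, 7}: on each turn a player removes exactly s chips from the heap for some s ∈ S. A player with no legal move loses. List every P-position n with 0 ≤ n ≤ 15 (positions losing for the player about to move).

0, 3, 8, 11

n :  0  1  2  3  4  5  6  7  8  9 10 11 12 13 14 15
G :  0  1  2  0  1  2  3  4  0  1  2  0  1  2  3  4
P-positions are exactly the n with G(n) = 0.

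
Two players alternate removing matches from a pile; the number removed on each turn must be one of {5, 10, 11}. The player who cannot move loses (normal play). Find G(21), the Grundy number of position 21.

1

G(0) = 0
G(1) = mex{} = 0
G(2) = mex{} = 0
G(3) = mex{} = 0
G(4) = mex{} = 0
G(5) = mex{0} = 1
G(6) = mex{0} = 1
G(7) = mex{0} = 1
G(8) = mex{0} = 1
G(9) = mex{0} = 1
G(10) = mex{1,0} = 2
G(11) = mex{1,0,0} = 2
G(12) = mex{1,0,0} = 2
G(13) = mex{1,0,0} = 2
G(14) = mex{1,0,0} = 2
G(15) = mex{2,1,0} = 3
G(16) = mex{2,1,1} = 0
G(17) = mex{2,1,1} = 0
G(18) = mex{2,1,1} = 0
G(19) = mex{2,1,1} = 0
G(20) = mex{3,2,1} = 0
G(21) = mex{0,2,2} = 1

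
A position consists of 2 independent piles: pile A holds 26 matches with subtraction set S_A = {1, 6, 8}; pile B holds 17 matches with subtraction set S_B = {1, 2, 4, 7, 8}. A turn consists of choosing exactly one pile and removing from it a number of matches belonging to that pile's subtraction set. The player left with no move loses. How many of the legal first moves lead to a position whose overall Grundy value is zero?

4

Pile A, S = {1, 6, 8}:
n :  0  1  2  3  4  5  6  7  8  9 10 11 12 13 14 15 16 17 18 19 20 21 22 23 24 25 26
G :  0  1  0  1  0  1  2  0  1  0  1  0  1  2  0  1  0  1  0  1  2  0  1  0  1  0  1
G_A(26) = 1.
Pile B, S = {1, 2, 4, 7, 8}:
n :  0  1  2  3  4  5  6  7  8  9 10 11 12 13 14 15 16 17
G :  0  1  2  0  1  2  0  1  2  0  1  2  0  1  2  0  1  2
G_B(17) = 2.
Combined Grundy value = 1 ⊕ 2 = 3.
A winning move leaves total XOR = 0, i.e. changes one component's Grundy value g to g ⊕ X where X is the current total.
Pile A: need g' = 1⊕3 = 2. Options: 26−1→G=0, 26−6→G=2, 26−8→G=0. Hits: 1.
Pile B: need g' = 2⊕3 = 1. Options: 17−1→G=1, 17−2→G=0, 17−4→G=1, 17−7→G=1, 17−8→G=0. Hits: 3.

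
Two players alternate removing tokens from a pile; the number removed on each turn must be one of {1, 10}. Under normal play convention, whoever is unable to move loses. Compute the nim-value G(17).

G(0) = 0
G(1) = mex{0} = 1
G(2) = mex{1} = 0
G(3) = mex{0} = 1
G(4) = mex{1} = 0
G(5) = mex{0} = 1
G(6) = mex{1} = 0
G(7) = mex{0} = 1
G(8) = mex{1} = 0
G(9) = mex{0} = 1
G(10) = mex{1,0} = 2
G(11) = mex{2,1} = 0
G(12) = mex{0,0} = 1
G(13) = mex{1,1} = 0
G(14) = mex{0,0} = 1
G(15) = mex{1,1} = 0
G(16) = mex{0,0} = 1
G(17) = mex{1,1} = 0

0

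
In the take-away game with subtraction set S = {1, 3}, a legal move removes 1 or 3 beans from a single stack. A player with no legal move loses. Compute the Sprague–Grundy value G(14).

0

G(0) = 0
G(1) = mex{0} = 1
G(2) = mex{1} = 0
G(3) = mex{0,0} = 1
G(4) = mex{1,1} = 0
G(5) = mex{0,0} = 1
G(6) = mex{1,1} = 0
G(7) = mex{0,0} = 1
G(8) = mex{1,1} = 0
G(9) = mex{0,0} = 1
G(10) = mex{1,1} = 0
G(11) = mex{0,0} = 1
G(12) = mex{1,1} = 0
G(13) = mex{0,0} = 1
G(14) = mex{1,1} = 0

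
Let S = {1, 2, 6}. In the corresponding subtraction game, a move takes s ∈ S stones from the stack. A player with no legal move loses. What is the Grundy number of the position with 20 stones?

n :  0  1  2  3  4  5  6  7  8  9 10 11 12 13 14 15 16 17 18 19 20
G :  0  1  2  0  1  2  3  0  1  2  0  1  2  3  0  1  2  0  1  2  3

3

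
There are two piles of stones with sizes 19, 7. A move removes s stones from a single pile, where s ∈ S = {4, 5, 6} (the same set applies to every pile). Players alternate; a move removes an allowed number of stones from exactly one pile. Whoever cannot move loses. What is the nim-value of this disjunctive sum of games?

3

All piles use S = {4, 5, 6}:
n :  0  1  2  3  4  5  6  7  8  9 10 11 12 13 14 15 16 17 18 19
G :  0  0  0  0  1  1  1  1  2  2  0  0  0  0  1  1  1  1  2  2
Pile A: G(19) = 2.
Pile B: G(7) = 1.
Combined Grundy value = 2 ⊕ 1 = 3.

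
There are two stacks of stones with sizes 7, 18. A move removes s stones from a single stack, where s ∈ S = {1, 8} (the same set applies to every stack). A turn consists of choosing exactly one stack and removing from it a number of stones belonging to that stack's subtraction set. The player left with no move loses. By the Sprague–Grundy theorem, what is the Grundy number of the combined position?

1

All stacks use S = {1, 8}:
G(0) = 0
G(1) = mex{0} = 1
G(2) = mex{1} = 0
G(3) = mex{0} = 1
G(4) = mex{1} = 0
G(5) = mex{0} = 1
G(6) = mex{1} = 0
G(7) = mex{0} = 1
G(8) = mex{1,0} = 2
G(9) = mex{2,1} = 0
G(10) = mex{0,0} = 1
G(11) = mex{1,1} = 0
G(12) = mex{0,0} = 1
G(13) = mex{1,1} = 0
G(14) = mex{0,0} = 1
G(15) = mex{1,1} = 0
G(16) = mex{0,2} = 1
G(17) = mex{1,0} = 2
G(18) = mex{2,1} = 0
Stack A: G(7) = 1.
Stack B: G(18) = 0.
Combined Grundy value = 1 ⊕ 0 = 1.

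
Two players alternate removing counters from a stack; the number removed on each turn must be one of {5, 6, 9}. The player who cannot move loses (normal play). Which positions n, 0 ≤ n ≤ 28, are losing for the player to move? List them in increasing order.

0, 1, 2, 3, 4, 14, 15, 16, 17, 18, 28

G(0) = 0
G(1) = mex{} = 0
G(2) = mex{} = 0
G(3) = mex{} = 0
G(4) = mex{} = 0
G(5) = mex{0} = 1
G(6) = mex{0,0} = 1
G(7) = mex{0,0} = 1
G(8) = mex{0,0} = 1
G(9) = mex{0,0,0} = 1
G(10) = mex{1,0,0} = 2
G(11) = mex{1,1,0} = 2
G(12) = mex{1,1,0} = 2
G(13) = mex{1,1,0} = 2
G(14) = mex{1,1,1} = 0
G(15) = mex{2,1,1} = 0
G(16) = mex{2,2,1} = 0
G(17) = mex{2,2,1} = 0
G(18) = mex{2,2,1} = 0
G(19) = mex{0,2,2} = 1
G(20) = mex{0,0,2} = 1
G(21) = mex{0,0,2} = 1
G(22) = mex{0,0,2} = 1
G(23) = mex{0,0,0} = 1
G(24) = mex{1,0,0} = 2
G(25) = mex{1,1,0} = 2
G(26) = mex{1,1,0} = 2
G(27) = mex{1,1,0} = 2
G(28) = mex{1,1,1} = 0
P-positions are exactly the n with G(n) = 0.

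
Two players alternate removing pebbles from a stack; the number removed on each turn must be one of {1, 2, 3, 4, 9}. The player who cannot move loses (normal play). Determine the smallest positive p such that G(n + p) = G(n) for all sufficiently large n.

n :  0  1  2  3  4  5  6  7  8  9 10 11 12 13 14 15
G :  0  1  2  3  4  0  1  2  3  4  0  1  2  3  4  0
G(n+5) = G(n) holds for n = 0,…,8 (a full window of length max(S) = 9), so the sequence is purely periodic with period 5.

5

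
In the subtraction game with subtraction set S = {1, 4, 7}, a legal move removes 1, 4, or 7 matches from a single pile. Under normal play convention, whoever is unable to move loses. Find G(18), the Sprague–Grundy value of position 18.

G(0) = 0
G(1) = mex{0} = 1
G(2) = mex{1} = 0
G(3) = mex{0} = 1
G(4) = mex{1,0} = 2
G(5) = mex{2,1} = 0
G(6) = mex{0,0} = 1
G(7) = mex{1,1,0} = 2
G(8) = mex{2,2,1} = 0
G(9) = mex{0,0,0} = 1
G(10) = mex{1,1,1} = 0
G(11) = mex{0,2,2} = 1
G(12) = mex{1,0,0} = 2
G(13) = mex{2,1,1} = 0
G(14) = mex{0,0,2} = 1
G(15) = mex{1,1,0} = 2
G(16) = mex{2,2,1} = 0
G(17) = mex{0,0,0} = 1
G(18) = mex{1,1,1} = 0

0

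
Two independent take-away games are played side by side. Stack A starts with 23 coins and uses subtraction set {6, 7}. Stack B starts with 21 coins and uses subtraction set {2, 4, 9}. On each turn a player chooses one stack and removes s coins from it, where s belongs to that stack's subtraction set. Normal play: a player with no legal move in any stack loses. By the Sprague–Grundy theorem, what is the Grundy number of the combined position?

Stack A, S = {6, 7}:
n :  0  1  2  3  4  5  6  7  8  9 10 11 12 13 14 15 16 17 18 19 20 21 22 23
G :  0  0  0  0  0  0  1  1  1  1  1  1  2  0  0  0  0  0  0  1  1  1  1  1
G_A(23) = 1.
Stack B, S = {2, 4, 9}:
n :  0  1  2  3  4  5  6  7  8  9 10 11 12 13 14 15 16 17 18 19 20 21
G :  0  0  1  1  2  2  0  0  1  1  2  2  0  0  1  1  2  2  0  0  1  1
G_B(21) = 1.
Combined Grundy value = 1 ⊕ 1 = 0.

0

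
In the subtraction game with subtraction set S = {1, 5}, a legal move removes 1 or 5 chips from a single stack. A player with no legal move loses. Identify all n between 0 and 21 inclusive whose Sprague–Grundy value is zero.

0, 2, 4, 6, 8, 10, 12, 14, 16, 18, 20

n :  0  1  2  3  4  5  6  7  8  9 10 11 12 13 14 15 16 17 18 19 20 21
G :  0  1  0  1  0  1  0  1  0  1  0  1  0  1  0  1  0  1  0  1  0  1
P-positions are exactly the n with G(n) = 0.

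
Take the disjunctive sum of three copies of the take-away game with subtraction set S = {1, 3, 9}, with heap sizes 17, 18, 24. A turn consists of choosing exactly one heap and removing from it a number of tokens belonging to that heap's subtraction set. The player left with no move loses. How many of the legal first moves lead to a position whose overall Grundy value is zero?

9

All heaps use S = {1, 3, 9}:
n :  0  1  2  3  4  5  6  7  8  9 10 11 12 13 14 15 16 17 18 19 20 21 22 23 24
G :  0  1  0  1  0  1  0  1  0  1  0  1  0  1  0  1  0  1  0  1  0  1  0  1  0
Heap A: G(17) = 1.
Heap B: G(18) = 0.
Heap C: G(24) = 0.
Combined Grundy value = 1 ⊕ 0 ⊕ 0 = 1.
A winning move leaves total XOR = 0, i.e. changes one component's Grundy value g to g ⊕ X where X is the current total.
Heap A: need g' = 1⊕1 = 0. Options: 17−1→G=0, 17−3→G=0, 17−9→G=0. Hits: 3.
Heap B: need g' = 0⊕1 = 1. Options: 18−1→G=1, 18−3→G=1, 18−9→G=1. Hits: 3.
Heap C: need g' = 0⊕1 = 1. Options: 24−1→G=1, 24−3→G=1, 24−9→G=1. Hits: 3.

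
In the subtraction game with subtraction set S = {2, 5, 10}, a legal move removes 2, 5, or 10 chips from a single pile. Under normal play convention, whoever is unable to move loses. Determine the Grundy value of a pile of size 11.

2

G(0) = 0
G(1) = mex{} = 0
G(2) = mex{0} = 1
G(3) = mex{0} = 1
G(4) = mex{1} = 0
G(5) = mex{1,0} = 2
G(6) = mex{0,0} = 1
G(7) = mex{2,1} = 0
G(8) = mex{1,1} = 0
G(9) = mex{0,0} = 1
G(10) = mex{0,2,0} = 1
G(11) = mex{1,1,0} = 2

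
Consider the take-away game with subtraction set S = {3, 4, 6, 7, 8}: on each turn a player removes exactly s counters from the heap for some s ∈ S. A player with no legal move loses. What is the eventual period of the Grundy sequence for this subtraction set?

n :  0  1  2  3  4  5  6  7  8  9 10 11 12 13 14 15 16 17 18 19 20 21 22 23
G :  0  0  0  1  1  1  2  2  2  3  3  0  0  0  1  1  1  2  2  2  3  3  0  0
G(n+11) = G(n) holds for n = 0,…,7 (a full window of length max(S) = 8), so the sequence is purely periodic with period 11.

11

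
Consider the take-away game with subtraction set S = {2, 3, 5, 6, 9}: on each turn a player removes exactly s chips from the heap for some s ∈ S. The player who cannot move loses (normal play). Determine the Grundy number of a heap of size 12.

G(0) = 0
G(1) = mex{} = 0
G(2) = mex{0} = 1
G(3) = mex{0,0} = 1
G(4) = mex{1,0} = 2
G(5) = mex{1,1,0} = 2
G(6) = mex{2,1,0,0} = 3
G(7) = mex{2,2,1,0} = 3
G(8) = mex{3,2,1,1} = 0
G(9) = mex{3,3,2,1,0} = 4
G(10) = mex{0,3,2,2,0} = 1
G(11) = mex{4,0,3,2,1} = 5
G(12) = mex{1,4,3,3,1} = 0

0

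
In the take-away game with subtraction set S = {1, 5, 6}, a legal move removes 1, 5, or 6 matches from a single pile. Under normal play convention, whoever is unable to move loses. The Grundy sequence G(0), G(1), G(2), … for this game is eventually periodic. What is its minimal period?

11

n :  0  1  2  3  4  5  6  7  8  9 10 11 12 13 14 15 16 17 18 19 20 21 22 23
G :  0  1  0  1  0  1  2  3  2  3  2  0  1  0  1  0  1  2  3  2  3  2  0  1
G(n+11) = G(n) holds for n = 0,…,5 (a full window of length max(S) = 6), so the sequence is purely periodic with period 11.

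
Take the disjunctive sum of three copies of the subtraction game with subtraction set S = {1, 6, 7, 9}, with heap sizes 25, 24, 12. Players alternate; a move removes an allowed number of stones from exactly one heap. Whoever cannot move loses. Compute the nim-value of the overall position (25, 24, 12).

All heaps use S = {1, 6, 7, 9}:
G(0) = 0
G(1) = mex{0} = 1
G(2) = mex{1} = 0
G(3) = mex{0} = 1
G(4) = mex{1} = 0
G(5) = mex{0} = 1
G(6) = mex{1,0} = 2
G(7) = mex{2,1,0} = 3
G(8) = mex{3,0,1} = 2
G(9) = mex{2,1,0,0} = 3
G(10) = mex{3,0,1,1} = 2
G(11) = mex{2,1,0,0} = 3
G(12) = mex{3,2,1,1} = 0
G(13) = mex{0,3,2,0} = 1
G(14) = mex{1,2,3,1} = 0
G(15) = mex{0,3,2,2} = 1
G(16) = mex{1,2,3,3} = 0
G(17) = mex{0,3,2,2} = 1
G(18) = mex{1,0,3,3} = 2
G(19) = mex{2,1,0,2} = 3
G(20) = mex{3,0,1,3} = 2
G(21) = mex{2,1,0,0} = 3
G(22) = mex{3,0,1,1} = 2
G(23) = mex{2,1,0,0} = 3
G(24) = mex{3,2,1,1} = 0
G(25) = mex{0,3,2,0} = 1
Heap A: G(25) = 1.
Heap B: G(24) = 0.
Heap C: G(12) = 0.
Combined Grundy value = 1 ⊕ 0 ⊕ 0 = 1.

1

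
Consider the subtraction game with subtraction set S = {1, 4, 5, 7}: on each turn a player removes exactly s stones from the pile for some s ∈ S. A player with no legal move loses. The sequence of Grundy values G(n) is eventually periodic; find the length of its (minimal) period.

8

G(0) = 0
G(1) = mex{0} = 1
G(2) = mex{1} = 0
G(3) = mex{0} = 1
G(4) = mex{1,0} = 2
G(5) = mex{2,1,0} = 3
G(6) = mex{3,0,1} = 2
G(7) = mex{2,1,0,0} = 3
G(8) = mex{3,2,1,1} = 0
G(9) = mex{0,3,2,0} = 1
G(10) = mex{1,2,3,1} = 0
G(11) = mex{0,3,2,2} = 1
G(12) = mex{1,0,3,3} = 2
G(13) = mex{2,1,0,2} = 3
G(14) = mex{3,0,1,3} = 2
G(15) = mex{2,1,0,0} = 3
G(16) = mex{3,2,1,1} = 0
G(17) = mex{0,3,2,0} = 1
G(n+8) = G(n) holds for n = 0,…,6 (a full window of length max(S) = 7), so the sequence is purely periodic with period 8.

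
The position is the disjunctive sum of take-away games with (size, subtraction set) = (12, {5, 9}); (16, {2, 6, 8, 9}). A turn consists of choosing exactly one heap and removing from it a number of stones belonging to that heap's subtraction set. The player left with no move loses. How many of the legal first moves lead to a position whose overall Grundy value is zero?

2

Heap A, S = {5, 9}:
n :  0  1  2  3  4  5  6  7  8  9 10 11 12
G :  0  0  0  0  0  1  1  1  1  1  2  2  2
G_A(12) = 2.
Heap B, S = {2, 6, 8, 9}:
n :  0  1  2  3  4  5  6  7  8  9 10 11 12 13 14 15 16
G :  0  0  1  1  0  0  1  1  2  2  3  3  2  2  3  0  0
G_B(16) = 0.
Combined Grundy value = 2 ⊕ 0 = 2.
A winning move leaves total XOR = 0, i.e. changes one component's Grundy value g to g ⊕ X where X is the current total.
Heap A: need g' = 2⊕2 = 0. Options: 12−5→G=1, 12−9→G=0. Hits: 1.
Heap B: need g' = 0⊕2 = 2. Options: 16−2→G=3, 16−6→G=3, 16−8→G=2, 16−9→G=1. Hits: 1.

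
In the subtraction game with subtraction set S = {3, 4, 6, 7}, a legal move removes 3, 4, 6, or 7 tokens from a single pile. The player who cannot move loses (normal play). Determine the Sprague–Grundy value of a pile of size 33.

n :  0  1  2  3  4  5  6  7  8  9 10 11 12 13 14 15 16 17 18 19 20 21 22 23 24 25 26 27 28 29 30 31 32 33
G :  0  0  0  1  1  1  2  2  2  3  0  0  0  1  1  1  2  2  2  3  0  0  0  1  1  1  2  2  2  3  0  0  0  1

1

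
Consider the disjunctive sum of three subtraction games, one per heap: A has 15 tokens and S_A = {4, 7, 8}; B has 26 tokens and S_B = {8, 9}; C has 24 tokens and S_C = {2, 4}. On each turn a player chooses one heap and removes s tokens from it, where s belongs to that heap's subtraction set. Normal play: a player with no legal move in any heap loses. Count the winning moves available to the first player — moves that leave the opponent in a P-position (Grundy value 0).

Heap A, S = {4, 7, 8}:
G(0) = 0
G(1) = mex{} = 0
G(2) = mex{} = 0
G(3) = mex{} = 0
G(4) = mex{0} = 1
G(5) = mex{0} = 1
G(6) = mex{0} = 1
G(7) = mex{0,0} = 1
G(8) = mex{1,0,0} = 2
G(9) = mex{1,0,0} = 2
G(10) = mex{1,0,0} = 2
G(11) = mex{1,1,0} = 2
G(12) = mex{2,1,1} = 0
G(13) = mex{2,1,1} = 0
G(14) = mex{2,1,1} = 0
G(15) = mex{2,2,1} = 0
G_A(15) = 0.
Heap B, S = {8, 9}:
n :  0  1  2  3  4  5  6  7  8  9 10 11 12 13 14 15 16 17 18 19 20 21 22 23 24 25 26
G :  0  0  0  0  0  0  0  0  1  1  1  1  1  1  1  1  2  0  0  0  0  0  0  0  0  1  1
G_B(26) = 1.
Heap C, S = {2, 4}:
G(0) = 0
G(1) = mex{} = 0
G(2) = mex{0} = 1
G(3) = mex{0} = 1
G(4) = mex{1,0} = 2
G(5) = mex{1,0} = 2
G(6) = mex{2,1} = 0
G(7) = mex{2,1} = 0
G(8) = mex{0,2} = 1
G(9) = mex{0,2} = 1
G(10) = mex{1,0} = 2
G(11) = mex{1,0} = 2
G(12) = mex{2,1} = 0
G(13) = mex{2,1} = 0
G(14) = mex{0,2} = 1
G(15) = mex{0,2} = 1
G(16) = mex{1,0} = 2
G(17) = mex{1,0} = 2
G(18) = mex{2,1} = 0
G(19) = mex{2,1} = 0
G(20) = mex{0,2} = 1
G(21) = mex{0,2} = 1
G(22) = mex{1,0} = 2
G(23) = mex{1,0} = 2
G(24) = mex{2,1} = 0
G_C(24) = 0.
Combined Grundy value = 0 ⊕ 1 ⊕ 0 = 1.
A winning move leaves total XOR = 0, i.e. changes one component's Grundy value g to g ⊕ X where X is the current total.
Heap A: need g' = 0⊕1 = 1. Options: 15−4→G=2, 15−7→G=2, 15−8→G=1. Hits: 1.
Heap B: need g' = 1⊕1 = 0. Options: 26−8→G=0, 26−9→G=0. Hits: 2.
Heap C: need g' = 0⊕1 = 1. Options: 24−2→G=2, 24−4→G=1. Hits: 1.

4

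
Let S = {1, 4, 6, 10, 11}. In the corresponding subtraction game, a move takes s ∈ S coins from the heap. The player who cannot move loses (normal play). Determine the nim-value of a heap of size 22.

1

G(0) = 0
G(1) = mex{0} = 1
G(2) = mex{1} = 0
G(3) = mex{0} = 1
G(4) = mex{1,0} = 2
G(5) = mex{2,1} = 0
G(6) = mex{0,0,0} = 1
G(7) = mex{1,1,1} = 0
G(8) = mex{0,2,0} = 1
G(9) = mex{1,0,1} = 2
G(10) = mex{2,1,2,0} = 3
G(11) = mex{3,0,0,1,0} = 2
G(12) = mex{2,1,1,0,1} = 3
G(13) = mex{3,2,0,1,0} = 4
G(14) = mex{4,3,1,2,1} = 0
G(15) = mex{0,2,2,0,2} = 1
G(16) = mex{1,3,3,1,0} = 2
G(17) = mex{2,4,2,0,1} = 3
G(18) = mex{3,0,3,1,0} = 2
G(19) = mex{2,1,4,2,1} = 0
G(20) = mex{0,2,0,3,2} = 1
G(21) = mex{1,3,1,2,3} = 0
G(22) = mex{0,2,2,3,2} = 1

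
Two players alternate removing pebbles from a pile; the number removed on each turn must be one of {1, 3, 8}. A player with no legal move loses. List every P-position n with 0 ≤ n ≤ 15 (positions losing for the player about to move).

G(0) = 0
G(1) = mex{0} = 1
G(2) = mex{1} = 0
G(3) = mex{0,0} = 1
G(4) = mex{1,1} = 0
G(5) = mex{0,0} = 1
G(6) = mex{1,1} = 0
G(7) = mex{0,0} = 1
G(8) = mex{1,1,0} = 2
G(9) = mex{2,0,1} = 3
G(10) = mex{3,1,0} = 2
G(11) = mex{2,2,1} = 0
G(12) = mex{0,3,0} = 1
G(13) = mex{1,2,1} = 0
G(14) = mex{0,0,0} = 1
G(15) = mex{1,1,1} = 0
P-positions are exactly the n with G(n) = 0.

0, 2, 4, 6, 11, 13, 15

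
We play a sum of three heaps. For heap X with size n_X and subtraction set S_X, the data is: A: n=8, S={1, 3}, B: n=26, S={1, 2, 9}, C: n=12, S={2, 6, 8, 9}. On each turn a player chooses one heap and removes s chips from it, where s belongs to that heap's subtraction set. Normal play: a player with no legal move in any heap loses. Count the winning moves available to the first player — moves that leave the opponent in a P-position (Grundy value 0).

2

Heap A, S = {1, 3}:
G(0) = 0
G(1) = mex{0} = 1
G(2) = mex{1} = 0
G(3) = mex{0,0} = 1
G(4) = mex{1,1} = 0
G(5) = mex{0,0} = 1
G(6) = mex{1,1} = 0
G(7) = mex{0,0} = 1
G(8) = mex{1,1} = 0
G_A(8) = 0.
Heap B, S = {1, 2, 9}:
n :  0  1  2  3  4  5  6  7  8  9 10 11 12 13 14 15 16 17 18 19 20 21 22 23 24 25 26
G :  0  1  2  0  1  2  0  1  2  3  0  1  2  0  1  2  0  1  2  3  0  1  2  0  1  2  0
G_B(26) = 0.
Heap C, S = {2, 6, 8, 9}:
n :  0  1  2  3  4  5  6  7  8  9 10 11 12
G :  0  0  1  1  0  0  1  1  2  2  3  3  2
G_C(12) = 2.
Combined Grundy value = 0 ⊕ 0 ⊕ 2 = 2.
A winning move leaves total XOR = 0, i.e. changes one component's Grundy value g to g ⊕ X where X is the current total.
Heap A: need g' = 0⊕2 = 2. Options: 8−1→G=1, 8−3→G=1. Hits: 0.
Heap B: need g' = 0⊕2 = 2. Options: 26−1→G=2, 26−2→G=1, 26−9→G=1. Hits: 1.
Heap C: need g' = 2⊕2 = 0. Options: 12−2→G=3, 12−6→G=1, 12−8→G=0, 12−9→G=1. Hits: 1.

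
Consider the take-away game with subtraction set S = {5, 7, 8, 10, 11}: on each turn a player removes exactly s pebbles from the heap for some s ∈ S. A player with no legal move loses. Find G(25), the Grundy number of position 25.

1

G(0) = 0
G(1) = mex{} = 0
G(2) = mex{} = 0
G(3) = mex{} = 0
G(4) = mex{} = 0
G(5) = mex{0} = 1
G(6) = mex{0} = 1
G(7) = mex{0,0} = 1
G(8) = mex{0,0,0} = 1
G(9) = mex{0,0,0} = 1
G(10) = mex{1,0,0,0} = 2
G(11) = mex{1,0,0,0,0} = 2
G(12) = mex{1,1,0,0,0} = 2
G(13) = mex{1,1,1,0,0} = 2
G(14) = mex{1,1,1,0,0} = 2
G(15) = mex{2,1,1,1,0} = 3
G(16) = mex{2,1,1,1,1} = 0
G(17) = mex{2,2,1,1,1} = 0
G(18) = mex{2,2,2,1,1} = 0
G(19) = mex{2,2,2,1,1} = 0
G(20) = mex{3,2,2,2,1} = 0
G(21) = mex{0,2,2,2,2} = 1
G(22) = mex{0,3,2,2,2} = 1
G(23) = mex{0,0,3,2,2} = 1
G(24) = mex{0,0,0,2,2} = 1
G(25) = mex{0,0,0,3,2} = 1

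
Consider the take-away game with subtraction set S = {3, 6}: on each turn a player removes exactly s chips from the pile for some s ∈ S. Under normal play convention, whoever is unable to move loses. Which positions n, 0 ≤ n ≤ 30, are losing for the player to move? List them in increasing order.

G(0) = 0
G(1) = mex{} = 0
G(2) = mex{} = 0
G(3) = mex{0} = 1
G(4) = mex{0} = 1
G(5) = mex{0} = 1
G(6) = mex{1,0} = 2
G(7) = mex{1,0} = 2
G(8) = mex{1,0} = 2
G(9) = mex{2,1} = 0
G(10) = mex{2,1} = 0
G(11) = mex{2,1} = 0
G(12) = mex{0,2} = 1
G(13) = mex{0,2} = 1
G(14) = mex{0,2} = 1
G(15) = mex{1,0} = 2
G(16) = mex{1,0} = 2
G(17) = mex{1,0} = 2
G(18) = mex{2,1} = 0
G(19) = mex{2,1} = 0
G(20) = mex{2,1} = 0
G(21) = mex{0,2} = 1
G(22) = mex{0,2} = 1
G(23) = mex{0,2} = 1
G(24) = mex{1,0} = 2
G(25) = mex{1,0} = 2
G(26) = mex{1,0} = 2
G(27) = mex{2,1} = 0
G(28) = mex{2,1} = 0
G(29) = mex{2,1} = 0
G(30) = mex{0,2} = 1
P-positions are exactly the n with G(n) = 0.

0, 1, 2, 9, 10, 11, 18, 19, 20, 27, 28, 29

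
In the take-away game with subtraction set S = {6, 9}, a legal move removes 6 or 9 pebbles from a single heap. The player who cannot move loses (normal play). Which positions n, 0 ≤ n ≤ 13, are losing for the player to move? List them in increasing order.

G(0) = 0
G(1) = mex{} = 0
G(2) = mex{} = 0
G(3) = mex{} = 0
G(4) = mex{} = 0
G(5) = mex{} = 0
G(6) = mex{0} = 1
G(7) = mex{0} = 1
G(8) = mex{0} = 1
G(9) = mex{0,0} = 1
G(10) = mex{0,0} = 1
G(11) = mex{0,0} = 1
G(12) = mex{1,0} = 2
G(13) = mex{1,0} = 2
P-positions are exactly the n with G(n) = 0.

0, 1, 2, 3, 4, 5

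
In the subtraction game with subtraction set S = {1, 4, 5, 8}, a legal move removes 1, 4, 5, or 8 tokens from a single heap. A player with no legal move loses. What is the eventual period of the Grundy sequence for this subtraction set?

n :  0  1  2  3  4  5  6  7  8  9 10 11 12 13 14 15 16 17 18 19
G :  0  1  0  1  2  3  2  3  4  0  1  0  1  2  3  2  3  4  0  1
G(n+9) = G(n) holds for n = 0,…,7 (a full window of length max(S) = 8), so the sequence is purely periodic with period 9.

9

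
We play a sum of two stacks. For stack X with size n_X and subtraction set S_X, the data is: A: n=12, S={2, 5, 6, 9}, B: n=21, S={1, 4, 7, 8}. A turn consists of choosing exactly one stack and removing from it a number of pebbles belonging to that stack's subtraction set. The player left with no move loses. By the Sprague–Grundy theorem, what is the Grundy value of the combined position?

Stack A, S = {2, 5, 6, 9}:
G(0) = 0
G(1) = mex{} = 0
G(2) = mex{0} = 1
G(3) = mex{0} = 1
G(4) = mex{1} = 0
G(5) = mex{1,0} = 2
G(6) = mex{0,0,0} = 1
G(7) = mex{2,1,0} = 3
G(8) = mex{1,1,1} = 0
G(9) = mex{3,0,1,0} = 2
G(10) = mex{0,2,0,0} = 1
G(11) = mex{2,1,2,1} = 0
G(12) = mex{1,3,1,1} = 0
G_A(12) = 0.
Stack B, S = {1, 4, 7, 8}:
G(0) = 0
G(1) = mex{0} = 1
G(2) = mex{1} = 0
G(3) = mex{0} = 1
G(4) = mex{1,0} = 2
G(5) = mex{2,1} = 0
G(6) = mex{0,0} = 1
G(7) = mex{1,1,0} = 2
G(8) = mex{2,2,1,0} = 3
G(9) = mex{3,0,0,1} = 2
G(10) = mex{2,1,1,0} = 3
G(11) = mex{3,2,2,1} = 0
G(12) = mex{0,3,0,2} = 1
G(13) = mex{1,2,1,0} = 3
G(14) = mex{3,3,2,1} = 0
G(15) = mex{0,0,3,2} = 1
G(16) = mex{1,1,2,3} = 0
G(17) = mex{0,3,3,2} = 1
G(18) = mex{1,0,0,3} = 2
G(19) = mex{2,1,1,0} = 3
G(20) = mex{3,0,3,1} = 2
G(21) = mex{2,1,0,3} = 4
G_B(21) = 4.
Combined Grundy value = 0 ⊕ 4 = 4.

4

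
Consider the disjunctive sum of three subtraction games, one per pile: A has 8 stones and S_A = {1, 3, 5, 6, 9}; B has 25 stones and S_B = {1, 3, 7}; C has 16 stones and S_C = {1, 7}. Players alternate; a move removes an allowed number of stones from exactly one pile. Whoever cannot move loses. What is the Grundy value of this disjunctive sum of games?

3

Pile A, S = {1, 3, 5, 6, 9}:
n : 0 1 2 3 4 5 6 7 8
G : 0 1 0 1 0 1 2 3 2
G_A(8) = 2.
Pile B, S = {1, 3, 7}:
n :  0  1  2  3  4  5  6  7  8  9 10 11 12 13 14 15 16 17 18 19 20 21 22 23 24 25
G :  0  1  0  1  0  1  0  1  0  1  0  1  0  1  0  1  0  1  0  1  0  1  0  1  0  1
G_B(25) = 1.
Pile C, S = {1, 7}:
n :  0  1  2  3  4  5  6  7  8  9 10 11 12 13 14 15 16
G :  0  1  0  1  0  1  0  1  0  1  0  1  0  1  0  1  0
G_C(16) = 0.
Combined Grundy value = 2 ⊕ 1 ⊕ 0 = 3.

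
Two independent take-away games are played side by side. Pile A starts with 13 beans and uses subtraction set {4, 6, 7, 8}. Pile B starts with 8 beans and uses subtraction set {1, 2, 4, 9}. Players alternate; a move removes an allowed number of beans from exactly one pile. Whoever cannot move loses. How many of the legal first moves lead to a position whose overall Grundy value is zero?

2

Pile A, S = {4, 6, 7, 8}:
n :  0  1  2  3  4  5  6  7  8  9 10 11 12 13
G :  0  0  0  0  1  1  1  1  2  2  2  2  0  0
G_A(13) = 0.
Pile B, S = {1, 2, 4, 9}:
n : 0 1 2 3 4 5 6 7 8
G : 0 1 2 0 1 2 0 1 2
G_B(8) = 2.
Combined Grundy value = 0 ⊕ 2 = 2.
A winning move leaves total XOR = 0, i.e. changes one component's Grundy value g to g ⊕ X where X is the current total.
Pile A: need g' = 0⊕2 = 2. Options: 13−4→G=2, 13−6→G=1, 13−7→G=1, 13−8→G=1. Hits: 1.
Pile B: need g' = 2⊕2 = 0. Options: 8−1→G=1, 8−2→G=0, 8−4→G=1. Hits: 1.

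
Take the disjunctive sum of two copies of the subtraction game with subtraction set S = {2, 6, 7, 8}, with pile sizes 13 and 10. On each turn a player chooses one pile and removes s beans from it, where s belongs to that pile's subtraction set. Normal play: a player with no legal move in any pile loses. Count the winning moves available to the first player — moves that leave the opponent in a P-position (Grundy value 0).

All piles use S = {2, 6, 7, 8}:
n :  0  1  2  3  4  5  6  7  8  9 10 11 12 13
G :  0  0  1  1  0  0  1  1  2  2  3  3  2  2
Pile A: G(13) = 2.
Pile B: G(10) = 3.
Combined Grundy value = 2 ⊕ 3 = 1.
A winning move leaves total XOR = 0, i.e. changes one component's Grundy value g to g ⊕ X where X is the current total.
Pile A: need g' = 2⊕1 = 3. Options: 13−2→G=3, 13−6→G=1, 13−7→G=1, 13−8→G=0. Hits: 1.
Pile B: need g' = 3⊕1 = 2. Options: 10−2→G=2, 10−6→G=0, 10−7→G=1, 10−8→G=1. Hits: 1.

2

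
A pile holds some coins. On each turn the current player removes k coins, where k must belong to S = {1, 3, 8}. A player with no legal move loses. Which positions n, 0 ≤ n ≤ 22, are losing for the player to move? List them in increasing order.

0, 2, 4, 6, 11, 13, 15, 17, 22

n :  0  1  2  3  4  5  6  7  8  9 10 11 12 13 14 15 16 17 18 19 20 21 22
G :  0  1  0  1  0  1  0  1  2  3  2  0  1  0  1  0  1  0  1  2  3  2  0
P-positions are exactly the n with G(n) = 0.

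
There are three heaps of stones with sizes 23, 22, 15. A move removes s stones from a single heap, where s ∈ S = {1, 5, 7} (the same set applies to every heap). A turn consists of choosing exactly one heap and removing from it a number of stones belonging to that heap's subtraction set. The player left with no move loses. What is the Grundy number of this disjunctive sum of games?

0

All heaps use S = {1, 5, 7}:
n :  0  1  2  3  4  5  6  7  8  9 10 11 12 13 14 15 16 17 18 19 20 21 22 23
G :  0  1  0  1  0  1  0  1  0  1  0  1  0  1  0  1  0  1  0  1  0  1  0  1
Heap A: G(23) = 1.
Heap B: G(22) = 0.
Heap C: G(15) = 1.
Combined Grundy value = 1 ⊕ 0 ⊕ 1 = 0.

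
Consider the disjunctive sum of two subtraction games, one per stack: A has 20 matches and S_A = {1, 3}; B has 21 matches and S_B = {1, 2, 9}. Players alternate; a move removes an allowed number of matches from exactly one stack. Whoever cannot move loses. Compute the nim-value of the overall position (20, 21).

1

Stack A, S = {1, 3}:
n :  0  1  2  3  4  5  6  7  8  9 10 11 12 13 14 15 16 17 18 19 20
G :  0  1  0  1  0  1  0  1  0  1  0  1  0  1  0  1  0  1  0  1  0
G_A(20) = 0.
Stack B, S = {1, 2, 9}:
G(0) = 0
G(1) = mex{0} = 1
G(2) = mex{1,0} = 2
G(3) = mex{2,1} = 0
G(4) = mex{0,2} = 1
G(5) = mex{1,0} = 2
G(6) = mex{2,1} = 0
G(7) = mex{0,2} = 1
G(8) = mex{1,0} = 2
G(9) = mex{2,1,0} = 3
G(10) = mex{3,2,1} = 0
G(11) = mex{0,3,2} = 1
G(12) = mex{1,0,0} = 2
G(13) = mex{2,1,1} = 0
G(14) = mex{0,2,2} = 1
G(15) = mex{1,0,0} = 2
G(16) = mex{2,1,1} = 0
G(17) = mex{0,2,2} = 1
G(18) = mex{1,0,3} = 2
G(19) = mex{2,1,0} = 3
G(20) = mex{3,2,1} = 0
G(21) = mex{0,3,2} = 1
G_B(21) = 1.
Combined Grundy value = 0 ⊕ 1 = 1.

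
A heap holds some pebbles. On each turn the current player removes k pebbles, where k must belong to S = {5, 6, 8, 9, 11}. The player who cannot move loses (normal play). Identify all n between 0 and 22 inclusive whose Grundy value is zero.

G(0) = 0
G(1) = mex{} = 0
G(2) = mex{} = 0
G(3) = mex{} = 0
G(4) = mex{} = 0
G(5) = mex{0} = 1
G(6) = mex{0,0} = 1
G(7) = mex{0,0} = 1
G(8) = mex{0,0,0} = 1
G(9) = mex{0,0,0,0} = 1
G(10) = mex{1,0,0,0} = 2
G(11) = mex{1,1,0,0,0} = 2
G(12) = mex{1,1,0,0,0} = 2
G(13) = mex{1,1,1,0,0} = 2
G(14) = mex{1,1,1,1,0} = 2
G(15) = mex{2,1,1,1,0} = 3
G(16) = mex{2,2,1,1,1} = 0
G(17) = mex{2,2,1,1,1} = 0
G(18) = mex{2,2,2,1,1} = 0
G(19) = mex{2,2,2,2,1} = 0
G(20) = mex{3,2,2,2,1} = 0
G(21) = mex{0,3,2,2,2} = 1
G(22) = mex{0,0,2,2,2} = 1
P-positions are exactly the n with G(n) = 0.

0, 1, 2, 3, 4, 16, 17, 18, 19, 20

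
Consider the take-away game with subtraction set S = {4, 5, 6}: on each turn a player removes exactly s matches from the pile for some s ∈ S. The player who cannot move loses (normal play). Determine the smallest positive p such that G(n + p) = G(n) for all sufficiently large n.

G(0) = 0
G(1) = mex{} = 0
G(2) = mex{} = 0
G(3) = mex{} = 0
G(4) = mex{0} = 1
G(5) = mex{0,0} = 1
G(6) = mex{0,0,0} = 1
G(7) = mex{0,0,0} = 1
G(8) = mex{1,0,0} = 2
G(9) = mex{1,1,0} = 2
G(10) = mex{1,1,1} = 0
G(11) = mex{1,1,1} = 0
G(12) = mex{2,1,1} = 0
G(13) = mex{2,2,1} = 0
G(14) = mex{0,2,2} = 1
G(15) = mex{0,0,2} = 1
G(16) = mex{0,0,0} = 1
G(17) = mex{0,0,0} = 1
G(18) = mex{1,0,0} = 2
G(19) = mex{1,1,0} = 2
G(20) = mex{1,1,1} = 0
G(21) = mex{1,1,1} = 0
G(n+10) = G(n) holds for n = 0,…,5 (a full window of length max(S) = 6), so the sequence is purely periodic with period 10.

10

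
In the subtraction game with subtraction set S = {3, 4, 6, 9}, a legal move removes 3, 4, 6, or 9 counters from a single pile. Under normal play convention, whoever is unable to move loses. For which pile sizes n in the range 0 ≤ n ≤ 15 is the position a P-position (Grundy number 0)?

G(0) = 0
G(1) = mex{} = 0
G(2) = mex{} = 0
G(3) = mex{0} = 1
G(4) = mex{0,0} = 1
G(5) = mex{0,0} = 1
G(6) = mex{1,0,0} = 2
G(7) = mex{1,1,0} = 2
G(8) = mex{1,1,0} = 2
G(9) = mex{2,1,1,0} = 3
G(10) = mex{2,2,1,0} = 3
G(11) = mex{2,2,1,0} = 3
G(12) = mex{3,2,2,1} = 0
G(13) = mex{3,3,2,1} = 0
G(14) = mex{3,3,2,1} = 0
G(15) = mex{0,3,3,2} = 1
P-positions are exactly the n with G(n) = 0.

0, 1, 2, 12, 13, 14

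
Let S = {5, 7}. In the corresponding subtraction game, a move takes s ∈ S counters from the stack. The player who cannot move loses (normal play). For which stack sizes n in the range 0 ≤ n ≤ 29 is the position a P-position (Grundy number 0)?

0, 1, 2, 3, 4, 12, 13, 14, 15, 16, 24, 25, 26, 27, 28

n :  0  1  2  3  4  5  6  7  8  9 10 11 12 13 14 15 16 17 18 19 20 21 22 23 24 25 26 27 28 29
G :  0  0  0  0  0  1  1  1  1  1  2  2  0  0  0  0  0  1  1  1  1  1  2  2  0  0  0  0  0  1
P-positions are exactly the n with G(n) = 0.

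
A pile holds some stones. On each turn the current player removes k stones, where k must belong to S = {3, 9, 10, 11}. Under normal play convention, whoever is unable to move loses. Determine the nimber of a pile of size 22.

G(0) = 0
G(1) = mex{} = 0
G(2) = mex{} = 0
G(3) = mex{0} = 1
G(4) = mex{0} = 1
G(5) = mex{0} = 1
G(6) = mex{1} = 0
G(7) = mex{1} = 0
G(8) = mex{1} = 0
G(9) = mex{0,0} = 1
G(10) = mex{0,0,0} = 1
G(11) = mex{0,0,0,0} = 1
G(12) = mex{1,1,0,0} = 2
G(13) = mex{1,1,1,0} = 2
G(14) = mex{1,1,1,1} = 0
G(15) = mex{2,0,1,1} = 3
G(16) = mex{2,0,0,1} = 3
G(17) = mex{0,0,0,0} = 1
G(18) = mex{3,1,0,0} = 2
G(19) = mex{3,1,1,0} = 2
G(20) = mex{1,1,1,1} = 0
G(21) = mex{2,2,1,1} = 0
G(22) = mex{2,2,2,1} = 0

0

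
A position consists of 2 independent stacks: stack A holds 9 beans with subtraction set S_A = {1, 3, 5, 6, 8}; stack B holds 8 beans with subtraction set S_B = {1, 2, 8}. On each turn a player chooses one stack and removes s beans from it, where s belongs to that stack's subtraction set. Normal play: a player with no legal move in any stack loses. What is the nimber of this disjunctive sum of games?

Stack A, S = {1, 3, 5, 6, 8}:
G(0) = 0
G(1) = mex{0} = 1
G(2) = mex{1} = 0
G(3) = mex{0,0} = 1
G(4) = mex{1,1} = 0
G(5) = mex{0,0,0} = 1
G(6) = mex{1,1,1,0} = 2
G(7) = mex{2,0,0,1} = 3
G(8) = mex{3,1,1,0,0} = 2
G(9) = mex{2,2,0,1,1} = 3
G_A(9) = 3.
Stack B, S = {1, 2, 8}:
n : 0 1 2 3 4 5 6 7 8
G : 0 1 2 0 1 2 0 1 2
G_B(8) = 2.
Combined Grundy value = 3 ⊕ 2 = 1.

1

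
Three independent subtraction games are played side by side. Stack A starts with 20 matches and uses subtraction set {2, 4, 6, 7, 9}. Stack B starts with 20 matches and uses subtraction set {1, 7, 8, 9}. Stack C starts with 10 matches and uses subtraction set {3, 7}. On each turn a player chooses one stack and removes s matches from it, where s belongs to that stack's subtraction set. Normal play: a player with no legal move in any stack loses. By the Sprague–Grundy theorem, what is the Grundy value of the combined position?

4

Stack A, S = {2, 4, 6, 7, 9}:
G(0) = 0
G(1) = mex{} = 0
G(2) = mex{0} = 1
G(3) = mex{0} = 1
G(4) = mex{1,0} = 2
G(5) = mex{1,0} = 2
G(6) = mex{2,1,0} = 3
G(7) = mex{2,1,0,0} = 3
G(8) = mex{3,2,1,0} = 4
G(9) = mex{3,2,1,1,0} = 4
G(10) = mex{4,3,2,1,0} = 5
G(11) = mex{4,3,2,2,1} = 0
G(12) = mex{5,4,3,2,1} = 0
G(13) = mex{0,4,3,3,2} = 1
G(14) = mex{0,5,4,3,2} = 1
G(15) = mex{1,0,4,4,3} = 2
G(16) = mex{1,0,5,4,3} = 2
G(17) = mex{2,1,0,5,4} = 3
G(18) = mex{2,1,0,0,4} = 3
G(19) = mex{3,2,1,0,5} = 4
G(20) = mex{3,2,1,1,0} = 4
G_A(20) = 4.
Stack B, S = {1, 7, 8, 9}:
n :  0  1  2  3  4  5  6  7  8  9 10 11 12 13 14 15 16 17 18 19 20
G :  0  1  0  1  0  1  0  1  2  3  2  3  2  3  2  3  0  1  0  1  0
G_B(20) = 0.
Stack C, S = {3, 7}:
G(0) = 0
G(1) = mex{} = 0
G(2) = mex{} = 0
G(3) = mex{0} = 1
G(4) = mex{0} = 1
G(5) = mex{0} = 1
G(6) = mex{1} = 0
G(7) = mex{1,0} = 2
G(8) = mex{1,0} = 2
G(9) = mex{0,0} = 1
G(10) = mex{2,1} = 0
G_C(10) = 0.
Combined Grundy value = 4 ⊕ 0 ⊕ 0 = 4.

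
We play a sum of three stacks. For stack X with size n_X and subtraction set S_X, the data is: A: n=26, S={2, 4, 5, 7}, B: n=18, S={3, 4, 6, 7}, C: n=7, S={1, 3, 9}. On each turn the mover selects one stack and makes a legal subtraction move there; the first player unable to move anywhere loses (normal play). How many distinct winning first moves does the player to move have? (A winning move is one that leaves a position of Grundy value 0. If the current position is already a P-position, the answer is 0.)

Stack A, S = {2, 4, 5, 7}:
G(0) = 0
G(1) = mex{} = 0
G(2) = mex{0} = 1
G(3) = mex{0} = 1
G(4) = mex{1,0} = 2
G(5) = mex{1,0,0} = 2
G(6) = mex{2,1,0} = 3
G(7) = mex{2,1,1,0} = 3
G(8) = mex{3,2,1,0} = 4
G(9) = mex{3,2,2,1} = 0
G(10) = mex{4,3,2,1} = 0
G(11) = mex{0,3,3,2} = 1
G(12) = mex{0,4,3,2} = 1
G(13) = mex{1,0,4,3} = 2
G(14) = mex{1,0,0,3} = 2
G(15) = mex{2,1,0,4} = 3
G(16) = mex{2,1,1,0} = 3
G(17) = mex{3,2,1,0} = 4
G(18) = mex{3,2,2,1} = 0
G(19) = mex{4,3,2,1} = 0
G(20) = mex{0,3,3,2} = 1
G(21) = mex{0,4,3,2} = 1
G(22) = mex{1,0,4,3} = 2
G(23) = mex{1,0,0,3} = 2
G(24) = mex{2,1,0,4} = 3
G(25) = mex{2,1,1,0} = 3
G(26) = mex{3,2,1,0} = 4
G_A(26) = 4.
Stack B, S = {3, 4, 6, 7}:
n :  0  1  2  3  4  5  6  7  8  9 10 11 12 13 14 15 16 17 18
G :  0  0  0  1  1  1  2  2  2  3  0  0  0  1  1  1  2  2  2
G_B(18) = 2.
Stack C, S = {1, 3, 9}:
G(0) = 0
G(1) = mex{0} = 1
G(2) = mex{1} = 0
G(3) = mex{0,0} = 1
G(4) = mex{1,1} = 0
G(5) = mex{0,0} = 1
G(6) = mex{1,1} = 0
G(7) = mex{0,0} = 1
G_C(7) = 1.
Combined Grundy value = 4 ⊕ 2 ⊕ 1 = 7.
A winning move leaves total XOR = 0, i.e. changes one component's Grundy value g to g ⊕ X where X is the current total.
Stack A: need g' = 4⊕7 = 3. Options: 26−2→G=3, 26−4→G=2, 26−5→G=1, 26−7→G=0. Hits: 1.
Stack B: need g' = 2⊕7 = 5. Options: 18−3→G=1, 18−4→G=1, 18−6→G=0, 18−7→G=0. Hits: 0.
Stack C: need g' = 1⊕7 = 6. Options: 7−1→G=0, 7−3→G=0. Hits: 0.

1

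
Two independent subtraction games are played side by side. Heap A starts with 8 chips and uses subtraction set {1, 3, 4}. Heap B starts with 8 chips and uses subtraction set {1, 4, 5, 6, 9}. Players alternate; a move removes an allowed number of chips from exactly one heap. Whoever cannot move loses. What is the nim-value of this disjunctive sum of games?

Heap A, S = {1, 3, 4}:
G(0) = 0
G(1) = mex{0} = 1
G(2) = mex{1} = 0
G(3) = mex{0,0} = 1
G(4) = mex{1,1,0} = 2
G(5) = mex{2,0,1} = 3
G(6) = mex{3,1,0} = 2
G(7) = mex{2,2,1} = 0
G(8) = mex{0,3,2} = 1
G_A(8) = 1.
Heap B, S = {1, 4, 5, 6, 9}:
G(0) = 0
G(1) = mex{0} = 1
G(2) = mex{1} = 0
G(3) = mex{0} = 1
G(4) = mex{1,0} = 2
G(5) = mex{2,1,0} = 3
G(6) = mex{3,0,1,0} = 2
G(7) = mex{2,1,0,1} = 3
G(8) = mex{3,2,1,0} = 4
G_B(8) = 4.
Combined Grundy value = 1 ⊕ 4 = 5.

5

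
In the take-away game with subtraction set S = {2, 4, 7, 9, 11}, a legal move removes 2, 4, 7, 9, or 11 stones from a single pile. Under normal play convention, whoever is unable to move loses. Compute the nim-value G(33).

G(0) = 0
G(1) = mex{} = 0
G(2) = mex{0} = 1
G(3) = mex{0} = 1
G(4) = mex{1,0} = 2
G(5) = mex{1,0} = 2
G(6) = mex{2,1} = 0
G(7) = mex{2,1,0} = 3
G(8) = mex{0,2,0} = 1
G(9) = mex{3,2,1,0} = 4
G(10) = mex{1,0,1,0} = 2
G(11) = mex{4,3,2,1,0} = 5
G(12) = mex{2,1,2,1,0} = 3
G(13) = mex{5,4,0,2,1} = 3
G(14) = mex{3,2,3,2,1} = 0
G(15) = mex{3,5,1,0,2} = 4
G(16) = mex{0,3,4,3,2} = 1
G(17) = mex{4,3,2,1,0} = 5
G(18) = mex{1,0,5,4,3} = 2
G(19) = mex{5,4,3,2,1} = 0
G(20) = mex{2,1,3,5,4} = 0
G(21) = mex{0,5,0,3,2} = 1
G(22) = mex{0,2,4,3,5} = 1
G(23) = mex{1,0,1,0,3} = 2
G(24) = mex{1,0,5,4,3} = 2
G(25) = mex{2,1,2,1,0} = 3
G(26) = mex{2,1,0,5,4} = 3
G(27) = mex{3,2,0,2,1} = 4
G(28) = mex{3,2,1,0,5} = 4
G(29) = mex{4,3,1,0,2} = 5
G(30) = mex{4,3,2,1,0} = 5
G(31) = mex{5,4,2,1,0} = 3
G(32) = mex{5,4,3,2,1} = 0
G(33) = mex{3,5,3,2,1} = 0

0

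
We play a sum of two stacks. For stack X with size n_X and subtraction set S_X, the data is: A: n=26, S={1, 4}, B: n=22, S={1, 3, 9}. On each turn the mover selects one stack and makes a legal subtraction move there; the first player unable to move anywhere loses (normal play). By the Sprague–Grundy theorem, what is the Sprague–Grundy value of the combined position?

1

Stack A, S = {1, 4}:
n :  0  1  2  3  4  5  6  7  8  9 10 11 12 13 14 15 16 17 18 19 20 21 22 23 24 25 26
G :  0  1  0  1  2  0  1  0  1  2  0  1  0  1  2  0  1  0  1  2  0  1  0  1  2  0  1
G_A(26) = 1.
Stack B, S = {1, 3, 9}:
G(0) = 0
G(1) = mex{0} = 1
G(2) = mex{1} = 0
G(3) = mex{0,0} = 1
G(4) = mex{1,1} = 0
G(5) = mex{0,0} = 1
G(6) = mex{1,1} = 0
G(7) = mex{0,0} = 1
G(8) = mex{1,1} = 0
G(9) = mex{0,0,0} = 1
G(10) = mex{1,1,1} = 0
G(11) = mex{0,0,0} = 1
G(12) = mex{1,1,1} = 0
G(13) = mex{0,0,0} = 1
G(14) = mex{1,1,1} = 0
G(15) = mex{0,0,0} = 1
G(16) = mex{1,1,1} = 0
G(17) = mex{0,0,0} = 1
G(18) = mex{1,1,1} = 0
G(19) = mex{0,0,0} = 1
G(20) = mex{1,1,1} = 0
G(21) = mex{0,0,0} = 1
G(22) = mex{1,1,1} = 0
G_B(22) = 0.
Combined Grundy value = 1 ⊕ 0 = 1.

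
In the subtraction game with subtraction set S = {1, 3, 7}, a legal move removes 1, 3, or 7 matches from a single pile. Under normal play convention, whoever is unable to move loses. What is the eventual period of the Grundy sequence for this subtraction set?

2

G(0) = 0
G(1) = mex{0} = 1
G(2) = mex{1} = 0
G(3) = mex{0,0} = 1
G(4) = mex{1,1} = 0
G(5) = mex{0,0} = 1
G(6) = mex{1,1} = 0
G(7) = mex{0,0,0} = 1
G(8) = mex{1,1,1} = 0
G(9) = mex{0,0,0} = 1
G(10) = mex{1,1,1} = 0
G(11) = mex{0,0,0} = 1
G(12) = mex{1,1,1} = 0
G(13) = mex{0,0,0} = 1
G(14) = mex{1,1,1} = 0
G(n+2) = G(n) holds for n = 0,…,6 (a full window of length max(S) = 7), so the sequence is purely periodic with period 2.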